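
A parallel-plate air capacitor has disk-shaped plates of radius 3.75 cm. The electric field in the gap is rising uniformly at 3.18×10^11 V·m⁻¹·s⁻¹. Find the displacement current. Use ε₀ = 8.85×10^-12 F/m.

0.0124 A

With a uniform field, Φ_E = EA, so I_d = ε₀ A dE/dt = 0.0124 A.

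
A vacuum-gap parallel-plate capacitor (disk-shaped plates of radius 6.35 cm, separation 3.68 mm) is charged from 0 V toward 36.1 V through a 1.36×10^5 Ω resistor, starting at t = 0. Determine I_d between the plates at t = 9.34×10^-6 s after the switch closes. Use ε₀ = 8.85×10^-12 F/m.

C = ε₀A/d = (8.85×10^-12)(0.01267)/(3.68×10^-3) = 3.047×10^-11 F, so τ = RC = 4.144×10^-6 s.
The conduction current is I(t) = (V₀/R) e^(−t/τ), and the displacement current between the plates equals it.
t/τ = 2.254; I_d = (36.1/1.36×10^5) · e^(−2.254) = (2.654×10^-4)(0.1050) = 2.79×10^-5 A.

2.79×10^-5 A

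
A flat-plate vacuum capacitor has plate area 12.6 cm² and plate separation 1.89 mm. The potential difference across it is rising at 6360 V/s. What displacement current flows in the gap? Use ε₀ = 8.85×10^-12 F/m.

3.75×10^-8 A

C = ε₀A/d = (8.85×10^-12)(1.26×10^-3)/(1.89×10^-3) = 5.900×10^-12 F.
I_d = C dV/dt = (5.900×10^-12)(6360) = 3.75×10^-8 A.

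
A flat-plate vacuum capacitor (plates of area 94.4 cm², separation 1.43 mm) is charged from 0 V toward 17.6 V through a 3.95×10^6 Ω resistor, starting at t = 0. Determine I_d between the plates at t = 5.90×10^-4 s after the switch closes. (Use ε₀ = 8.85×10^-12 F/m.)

3.46×10^-7 A

With C = ε₀A/d = (8.85×10^-12)(9.44×10^-3)/(1.43×10^-3) = 5.842×10^-11 F, the time constant is τ = RC = 2.308×10^-4 s, so t/τ = 2.556 and e^(−t/τ) = 0.07761.
I_d = I_cond = (V₀/R) e^(−t/τ) = (4.456×10^-6)(0.07761) = 3.46×10^-7 A.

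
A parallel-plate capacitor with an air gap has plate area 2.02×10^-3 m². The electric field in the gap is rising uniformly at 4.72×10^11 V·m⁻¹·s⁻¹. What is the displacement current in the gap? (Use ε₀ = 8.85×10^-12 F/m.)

8.44×10^-3 A

The displacement current is ε₀ times dΦ_E/dt = ε₀ A dE/dt = (8.85×10^-12)(2.02×10^-3)(4.72×10^11) = 8.44×10^-3 A.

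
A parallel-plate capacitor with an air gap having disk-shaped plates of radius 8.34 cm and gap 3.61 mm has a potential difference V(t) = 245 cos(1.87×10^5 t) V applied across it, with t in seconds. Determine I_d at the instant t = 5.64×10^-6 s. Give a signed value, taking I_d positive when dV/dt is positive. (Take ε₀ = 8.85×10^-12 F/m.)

dV/dt = (245)(1.87×10^5)·−sin(1.05468) = -3.985×10^7 V/s.
I_d = C dV/dt with C = ε₀A/d = (8.85×10^-12)(0.02185)/(3.61×10^-3) = 5.357×10^-11 F, so I_d = (5.357×10^-11)(-3.985×10^7) = -2.13×10^-3 A.

-2.13×10^-3 A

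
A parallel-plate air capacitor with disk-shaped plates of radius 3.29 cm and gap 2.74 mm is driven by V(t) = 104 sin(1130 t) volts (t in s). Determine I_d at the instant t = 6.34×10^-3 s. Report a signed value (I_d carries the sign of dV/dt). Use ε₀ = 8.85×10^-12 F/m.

8.21×10^-7 A

dE/dt = (V₀ω/d)·cos(ωt) with ωt = 7.1642 rad: (104)(1130)(0.6364)/(2.74×10^-3) = 2.730×10^7 V/(m·s).
I_d = ε₀ A dE/dt = (8.85×10^-12)(3.400×10^-3)(2.730×10^7) = 8.21×10^-7 A.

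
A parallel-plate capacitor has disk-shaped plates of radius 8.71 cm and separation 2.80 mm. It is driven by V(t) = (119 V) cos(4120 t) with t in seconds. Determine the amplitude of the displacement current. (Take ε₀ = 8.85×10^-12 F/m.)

3.69×10^-5 A

C = ε₀A/d = (8.85×10^-12)(0.02383)/(2.80×10^-3) = 7.532×10^-11 F; ω = 4120 rad/s.
I_d = C dV/dt, so |I_d|_max = C V₀ ω = (7.532×10^-11)(119)(4120) = 3.69×10^-5 A.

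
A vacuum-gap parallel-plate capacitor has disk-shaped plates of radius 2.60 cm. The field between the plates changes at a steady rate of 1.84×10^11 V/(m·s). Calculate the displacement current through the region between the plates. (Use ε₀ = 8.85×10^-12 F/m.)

3.46×10^-3 A

With a uniform field, Φ_E = EA, so I_d = ε₀ A dE/dt = 3.46×10^-3 A.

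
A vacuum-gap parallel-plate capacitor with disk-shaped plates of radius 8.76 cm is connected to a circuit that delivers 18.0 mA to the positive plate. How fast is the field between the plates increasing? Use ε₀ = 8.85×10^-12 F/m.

8.44×10^10 V/(m·s)

The displacement current between the plates equals the conduction current, I_d = 18.0 mA.
Then dE/dt = I_d/(ε₀A) = 8.44×10^10 V/(m·s).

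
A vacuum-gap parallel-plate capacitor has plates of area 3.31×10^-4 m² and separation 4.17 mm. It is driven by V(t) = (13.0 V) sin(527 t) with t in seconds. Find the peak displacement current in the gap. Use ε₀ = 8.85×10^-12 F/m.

C = ε₀A/d = (8.85×10^-12)(3.31×10^-4)/(4.17×10^-3) = 7.025×10^-13 F; ω = 527 rad/s.
I_d = C dV/dt, so |I_d|_max = C V₀ ω = (7.025×10^-13)(13.0)(527) = 4.81×10^-9 A.

4.81×10^-9 A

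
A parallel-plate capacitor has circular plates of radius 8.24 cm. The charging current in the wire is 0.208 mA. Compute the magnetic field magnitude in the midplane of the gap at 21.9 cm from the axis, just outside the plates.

Between the plates the displacement current equals the wire current: I_d = 0.208 mA = 2.08×10^-4 A.
With r > R the enclosed displacement current is the full I_d; B = μ₀ I_d / (2πr) = 1.90×10^-10 T.

1.90×10^-10 T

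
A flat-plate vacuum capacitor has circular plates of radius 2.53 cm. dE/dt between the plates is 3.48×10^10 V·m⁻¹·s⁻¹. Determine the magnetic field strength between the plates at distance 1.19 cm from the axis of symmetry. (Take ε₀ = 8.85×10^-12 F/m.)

2.30×10^-9 T

Total displacement current: I_d = ε₀(πR²)(dE/dt) = (8.85×10^-12)(2.011×10^-3)(3.48×10^10) = 6.193×10^-4 A.
∮B·dl = μ₀ I_d,enc with I_d,enc = I_d r²/R² = 1.370×10^-4 A; so B = μ₀ I_d,enc/(2πr) = 2.30×10^-9 T.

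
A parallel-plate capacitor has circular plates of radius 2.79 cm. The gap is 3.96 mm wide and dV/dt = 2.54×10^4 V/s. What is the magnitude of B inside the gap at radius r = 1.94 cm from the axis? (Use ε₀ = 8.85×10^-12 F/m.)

6.92×10^-13 T

With E = V/d, dE/dt = 6.414×10^6 V/(m·s) and πR² = 2.445×10^-3 m², giving I_d = ε₀ πR² dE/dt = 1.388×10^-7 A.
An Ampèrian loop of radius r encloses a fraction (r/R)² of I_d. Then B·2πr = μ₀ I_d (r/R)², giving B = μ₀ I_d r/(2πR²) = 6.92×10^-13 T.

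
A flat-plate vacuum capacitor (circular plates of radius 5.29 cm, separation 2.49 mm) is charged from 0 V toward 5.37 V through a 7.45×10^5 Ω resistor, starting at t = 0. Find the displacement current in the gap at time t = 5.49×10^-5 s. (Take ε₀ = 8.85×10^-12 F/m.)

6.82×10^-7 A

C = ε₀A/d = (8.85×10^-12)(8.791×10^-3)/(2.49×10^-3) = 3.125×10^-11 F and τ = RC = 2.328×10^-5 s. I_d in the gap equals the RC charging current.
I_d(t) = (V₀/R) e^(−t/τ) = 7.208×10^-6 · e^(−2.358) = 6.82×10^-7 A.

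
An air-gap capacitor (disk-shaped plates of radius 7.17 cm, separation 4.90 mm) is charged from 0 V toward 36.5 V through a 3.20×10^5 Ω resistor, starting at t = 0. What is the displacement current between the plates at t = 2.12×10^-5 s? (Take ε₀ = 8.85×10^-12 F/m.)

1.18×10^-5 A

With C = ε₀A/d = (8.85×10^-12)(0.01615)/(4.90×10^-3) = 2.917×10^-11 F, the time constant is τ = RC = 9.334×10^-6 s, so t/τ = 2.271 and e^(−t/τ) = 0.1032.
I_d = I_cond = (V₀/R) e^(−t/τ) = (1.141×10^-4)(0.1032) = 1.18×10^-5 A.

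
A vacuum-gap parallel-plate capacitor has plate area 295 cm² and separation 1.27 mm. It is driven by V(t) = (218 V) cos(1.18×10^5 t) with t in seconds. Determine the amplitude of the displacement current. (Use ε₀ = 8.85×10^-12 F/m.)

5.29×10^-3 A

C = ε₀A/d = (8.85×10^-12)(0.0295)/(1.27×10^-3) = 2.056×10^-10 F; ω = 1.18×10^5 rad/s.
I_d = C dV/dt, so |I_d|_max = C V₀ ω = (2.056×10^-10)(218)(1.18×10^5) = 5.29×10^-3 A.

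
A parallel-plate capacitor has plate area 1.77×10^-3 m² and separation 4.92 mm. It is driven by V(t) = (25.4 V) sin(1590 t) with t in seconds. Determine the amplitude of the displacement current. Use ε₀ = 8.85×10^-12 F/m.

The displacement current equals the conduction current C dV/dt, which peaks at C V₀ ω.
With C = ε₀A/d = (8.85×10^-12)(1.77×10^-3)/(4.92×10^-3) = 3.184×10^-12 F and ω = 1590 rad/s, I_d,max = (3.184×10^-12)(25.4)(1590) = 1.29×10^-7 A.

1.29×10^-7 A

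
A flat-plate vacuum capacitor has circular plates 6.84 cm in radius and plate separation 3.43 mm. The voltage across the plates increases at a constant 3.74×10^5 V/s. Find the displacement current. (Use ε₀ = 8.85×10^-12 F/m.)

The field between the plates is E = V/d, so dE/dt = (3.74×10^5)/(3.43×10^-3 m) = 1.090×10^8 V/(m·s).
I_d = ε₀ A (dE/dt) = (8.85×10^-12)(0.01470)(1.090×10^8) = 1.42×10^-5 A.

1.42×10^-5 A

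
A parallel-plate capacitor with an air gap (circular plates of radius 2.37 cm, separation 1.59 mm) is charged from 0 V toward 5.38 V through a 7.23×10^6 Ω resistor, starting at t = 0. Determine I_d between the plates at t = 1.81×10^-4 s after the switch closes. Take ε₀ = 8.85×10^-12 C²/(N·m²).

5.82×10^-8 A

C = ε₀A/d = (8.85×10^-12)(1.765×10^-3)/(1.59×10^-3) = 9.824×10^-12 F and τ = RC = 7.103×10^-5 s. I_d in the gap equals the RC charging current.
I_d(t) = (V₀/R) e^(−t/τ) = 7.441×10^-7 · e^(−2.548) = 5.82×10^-8 A.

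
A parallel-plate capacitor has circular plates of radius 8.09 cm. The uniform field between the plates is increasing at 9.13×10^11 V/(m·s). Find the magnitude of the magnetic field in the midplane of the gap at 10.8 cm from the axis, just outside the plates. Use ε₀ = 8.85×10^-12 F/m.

Total displacement current: I_d = ε₀(πR²)(dE/dt) = (8.85×10^-12)(0.02056)(9.13×10^11) = 0.1661 A.
For r ≥ R the full I_d is enclosed: B = μ₀ I_d/(2πr) = (4π×10^-7)(0.1661)/(2π·0.108) = 3.08×10^-7 T.

3.08×10^-7 T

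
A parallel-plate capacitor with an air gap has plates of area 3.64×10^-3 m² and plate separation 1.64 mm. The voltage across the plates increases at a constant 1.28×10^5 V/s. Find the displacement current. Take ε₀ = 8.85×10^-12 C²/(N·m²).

2.51×10^-6 A

The field between the plates is E = V/d, so dE/dt = (1.28×10^5)/(1.64×10^-3 m) = 7.805×10^7 V/(m·s).
I_d = ε₀ A (dE/dt) = (8.85×10^-12)(3.64×10^-3)(7.805×10^7) = 2.51×10^-6 A.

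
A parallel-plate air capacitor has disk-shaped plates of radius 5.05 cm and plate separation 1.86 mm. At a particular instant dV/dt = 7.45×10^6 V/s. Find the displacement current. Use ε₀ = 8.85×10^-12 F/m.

2.84×10^-4 A

E = V/d so dE/dt = (dV/dt)/d = 4.005×10^9 V/(m·s), and I_d = ε₀ A dE/dt = (8.85×10^-12)(8.012×10^-3)(4.005×10^9) = 2.84×10^-4 A.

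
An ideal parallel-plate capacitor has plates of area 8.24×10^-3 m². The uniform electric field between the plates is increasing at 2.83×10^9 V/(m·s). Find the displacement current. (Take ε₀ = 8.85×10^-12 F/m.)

2.06×10^-4 A

With a uniform field, Φ_E = EA, so I_d = ε₀ A dE/dt = 2.06×10^-4 A.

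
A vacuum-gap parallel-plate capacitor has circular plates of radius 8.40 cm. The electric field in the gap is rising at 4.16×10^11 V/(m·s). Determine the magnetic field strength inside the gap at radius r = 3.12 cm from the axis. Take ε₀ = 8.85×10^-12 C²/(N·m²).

I_d = ε₀ dΦ_E/dt = ε₀ πR² (dE/dt) = (8.85×10^-12)(0.02217)(4.16×10^11) = 0.08162 A through the full plate area.
An Ampèrian loop of radius r encloses a fraction (r/R)² of I_d. Then B·2πr = μ₀ I_d (r/R)², giving B = μ₀ I_d r/(2πR²) = 7.22×10^-8 T.

7.22×10^-8 T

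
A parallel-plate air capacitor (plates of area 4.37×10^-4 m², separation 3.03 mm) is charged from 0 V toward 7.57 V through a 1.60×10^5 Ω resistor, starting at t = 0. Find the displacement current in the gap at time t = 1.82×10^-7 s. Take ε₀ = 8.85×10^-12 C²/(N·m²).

C = ε₀A/d = (8.85×10^-12)(4.37×10^-4)/(3.03×10^-3) = 1.276×10^-12 F and τ = RC = 2.042×10^-7 s. I_d in the gap equals the RC charging current.
I_d(t) = (V₀/R) e^(−t/τ) = 4.731×10^-5 · e^(−0.8913) = 1.94×10^-5 A.

1.94×10^-5 A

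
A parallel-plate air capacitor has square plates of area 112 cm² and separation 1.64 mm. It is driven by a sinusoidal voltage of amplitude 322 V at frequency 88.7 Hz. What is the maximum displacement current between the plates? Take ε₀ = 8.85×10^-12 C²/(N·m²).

C = ε₀A/d = (8.85×10^-12)(0.0112)/(1.64×10^-3) = 6.044×10^-11 F; ω = 2πf = 557.3 rad/s.
I_d = C dV/dt, so |I_d|_max = C V₀ ω = (6.044×10^-11)(322)(557.3) = 1.08×10^-5 A.

1.08×10^-5 A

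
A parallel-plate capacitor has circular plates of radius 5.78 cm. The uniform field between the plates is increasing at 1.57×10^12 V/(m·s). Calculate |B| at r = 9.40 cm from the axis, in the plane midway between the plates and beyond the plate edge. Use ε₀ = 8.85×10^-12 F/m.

3.10×10^-7 T

Through the whole plate area (πR² = 0.01050 m²), I_d = ε₀ πR² dE/dt = 0.1459 A.
With r > R the enclosed displacement current is the full I_d; B = μ₀ I_d / (2πr) = 3.10×10^-7 T.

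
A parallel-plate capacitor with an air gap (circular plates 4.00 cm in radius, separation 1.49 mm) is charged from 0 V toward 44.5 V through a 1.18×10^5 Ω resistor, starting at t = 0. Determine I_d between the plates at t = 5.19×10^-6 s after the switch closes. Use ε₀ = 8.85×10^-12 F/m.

8.64×10^-5 A

C = ε₀A/d = (8.85×10^-12)(5.027×10^-3)/(1.49×10^-3) = 2.986×10^-11 F and τ = RC = 3.523×10^-6 s. I_d in the gap equals the RC charging current.
I_d(t) = (V₀/R) e^(−t/τ) = 3.771×10^-4 · e^(−1.473) = 8.64×10^-5 A.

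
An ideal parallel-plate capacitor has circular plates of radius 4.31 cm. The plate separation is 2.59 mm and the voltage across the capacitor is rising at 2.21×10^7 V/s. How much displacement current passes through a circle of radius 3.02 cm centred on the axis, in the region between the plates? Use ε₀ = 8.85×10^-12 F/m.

dE/dt = (dV/dt)/d = 8.533×10^9 V/(m·s); I_d = ε₀(πR²)(dE/dt) = (8.85×10^-12)(5.836×10^-3)(8.533×10^9) = 4.407×10^-4 A.
Since J_d is uniform, the enclosed fraction is (r/R)² = 0.4910, giving I_d,enc = 2.16×10^-4 A.

2.16×10^-4 A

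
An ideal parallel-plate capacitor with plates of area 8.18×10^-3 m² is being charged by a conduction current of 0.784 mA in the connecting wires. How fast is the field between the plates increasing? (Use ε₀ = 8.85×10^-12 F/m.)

1.08×10^10 V/(m·s)

By continuity, I_d in the gap equals the 0.784 mA flowing in the wire.
Then dE/dt = I_d/(ε₀A) = 1.08×10^10 V/(m·s).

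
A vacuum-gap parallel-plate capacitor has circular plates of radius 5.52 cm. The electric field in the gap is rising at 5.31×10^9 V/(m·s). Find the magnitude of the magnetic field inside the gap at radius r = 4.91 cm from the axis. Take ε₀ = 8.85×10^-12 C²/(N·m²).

Total displacement current: I_d = ε₀(πR²)(dE/dt) = (8.85×10^-12)(9.573×10^-3)(5.31×10^9) = 4.499×10^-4 A.
For r < R the Ampère–Maxwell law gives B(2πr) = μ₀ I_d (r²/R²), so B = μ₀ I_d r/(2πR²) = (4π×10^-7)(4.499×10^-4)(0.0491)/(2π·0.0552²) = 1.45×10^-9 T.

1.45×10^-9 T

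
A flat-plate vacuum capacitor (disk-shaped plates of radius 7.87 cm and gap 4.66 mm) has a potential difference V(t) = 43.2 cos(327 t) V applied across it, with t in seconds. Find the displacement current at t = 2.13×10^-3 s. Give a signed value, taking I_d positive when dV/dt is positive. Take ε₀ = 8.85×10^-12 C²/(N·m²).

C = ε₀A/d = (8.85×10^-12)(0.01946)/(4.66×10^-3) = 3.696×10^-11 F. dV/dt = V₀ω·−sin(ωt); at ωt = 0.69651 rad this factor is -0.6415.
I_d = C dV/dt = (3.696×10^-11)(43.2)(327)(-0.6415) = -3.35×10^-7 A.

-3.35×10^-7 A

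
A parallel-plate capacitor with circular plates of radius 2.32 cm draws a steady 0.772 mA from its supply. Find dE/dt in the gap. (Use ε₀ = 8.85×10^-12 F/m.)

By continuity, I_d in the gap equals the 0.772 mA flowing in the wire.
Since I_d = ε₀ A dE/dt, dE/dt = I_d/(ε₀A) = (7.72×10^-4)/((8.85×10^-12)(1.691×10^-3)) = 5.16×10^10 V/(m·s).

5.16×10^10 V/(m·s)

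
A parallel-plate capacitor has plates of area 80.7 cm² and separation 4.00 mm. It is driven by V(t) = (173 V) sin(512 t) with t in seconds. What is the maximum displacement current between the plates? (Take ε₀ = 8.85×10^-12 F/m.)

The displacement current equals the conduction current C dV/dt, which peaks at C V₀ ω.
With C = ε₀A/d = (8.85×10^-12)(8.07×10^-3)/(4.00×10^-3) = 1.785×10^-11 F and ω = 512 rad/s, I_d,max = (1.785×10^-11)(173)(512) = 1.58×10^-6 A.

1.58×10^-6 A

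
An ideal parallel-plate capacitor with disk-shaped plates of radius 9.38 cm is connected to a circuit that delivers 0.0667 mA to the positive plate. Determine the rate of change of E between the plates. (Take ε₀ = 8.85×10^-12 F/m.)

By continuity, I_d in the gap equals the 0.0667 mA flowing in the wire.
Inverting I_d = ε₀ A dE/dt gives dE/dt = 6.67×10^-5 / (8.85×10^-12 · 0.02764) = 2.73×10^8 V/(m·s).

2.73×10^8 V/(m·s)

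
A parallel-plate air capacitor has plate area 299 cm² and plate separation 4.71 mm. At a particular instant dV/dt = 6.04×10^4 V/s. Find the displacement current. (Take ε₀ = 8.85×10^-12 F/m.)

3.39×10^-6 A

The field between the plates is E = V/d, so dE/dt = (6.04×10^4)/(4.71×10^-3 m) = 1.282×10^7 V/(m·s).
I_d = ε₀ A (dE/dt) = (8.85×10^-12)(0.0299)(1.282×10^7) = 3.39×10^-6 A.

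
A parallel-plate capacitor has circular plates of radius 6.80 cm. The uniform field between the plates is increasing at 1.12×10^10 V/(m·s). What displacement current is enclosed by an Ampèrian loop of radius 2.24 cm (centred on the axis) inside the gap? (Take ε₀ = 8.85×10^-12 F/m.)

Through the whole plate area (πR² = 0.01453 m²), I_d = ε₀ πR² dE/dt = 1.440×10^-3 A.
Through an area πr² the displacement current is I_d·(πr²/πR²) = I_d (r/R)² = 1.56×10^-4 A.

1.56×10^-4 A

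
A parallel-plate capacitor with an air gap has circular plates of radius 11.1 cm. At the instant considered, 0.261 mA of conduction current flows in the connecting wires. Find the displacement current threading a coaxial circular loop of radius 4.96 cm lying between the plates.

5.21×10^-5 A

Between the plates the displacement current equals the wire current: I_d = 0.261 mA = 2.61×10^-4 A.
The field is uniform, so I_d,enc = I_d (r/R)² = (2.61×10^-4)(4.96/11.1)² = 5.21×10^-5 A.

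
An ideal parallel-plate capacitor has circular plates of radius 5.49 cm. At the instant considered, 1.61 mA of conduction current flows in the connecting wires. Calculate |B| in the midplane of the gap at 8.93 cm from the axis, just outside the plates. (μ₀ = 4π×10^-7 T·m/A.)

By continuity the displacement current in the gap matches the conduction current: I_d = 1.61×10^-3 A.
For r ≥ R the full I_d is enclosed: B = μ₀ I_d/(2πr) = (4π×10^-7)(1.61×10^-3)/(2π·0.0893) = 3.61×10^-9 T.

3.61×10^-9 T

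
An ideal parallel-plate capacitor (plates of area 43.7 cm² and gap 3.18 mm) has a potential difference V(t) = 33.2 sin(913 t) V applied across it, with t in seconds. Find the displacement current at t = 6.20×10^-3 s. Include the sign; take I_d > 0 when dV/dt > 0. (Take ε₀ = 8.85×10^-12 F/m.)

dE/dt = (V₀ω/d)·cos(ωt) with ωt = 5.6606 rad: (33.2)(913)(0.8124)/(3.18×10^-3) = 7.744×10^6 V/(m·s).
I_d = ε₀ A dE/dt = (8.85×10^-12)(4.37×10^-3)(7.744×10^6) = 2.99×10^-7 A.

2.99×10^-7 A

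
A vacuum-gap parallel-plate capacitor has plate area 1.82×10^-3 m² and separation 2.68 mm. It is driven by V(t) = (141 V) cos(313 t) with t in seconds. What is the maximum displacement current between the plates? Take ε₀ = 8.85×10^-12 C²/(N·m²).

2.65×10^-7 A

(dE/dt)_max = V₀ω/d = 1.647×10^7 V/(m·s); ω = 313 rad/s.
I_d,max = ε₀ A (dE/dt)_max = (8.85×10^-12)(1.82×10^-3)(1.647×10^7) = 2.65×10^-7 A.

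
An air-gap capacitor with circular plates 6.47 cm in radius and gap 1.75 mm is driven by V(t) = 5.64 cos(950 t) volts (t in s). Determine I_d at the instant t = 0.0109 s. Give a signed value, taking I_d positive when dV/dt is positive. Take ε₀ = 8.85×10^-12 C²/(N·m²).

2.86×10^-7 A

dE/dt = (V₀ω/d)·−sin(ωt) with ωt = 10.355 rad: (5.64)(950)(0.8018)/(1.75×10^-3) = 2.455×10^6 V/(m·s).
I_d = ε₀ A dE/dt = (8.85×10^-12)(0.01315)(2.455×10^6) = 2.86×10^-7 A.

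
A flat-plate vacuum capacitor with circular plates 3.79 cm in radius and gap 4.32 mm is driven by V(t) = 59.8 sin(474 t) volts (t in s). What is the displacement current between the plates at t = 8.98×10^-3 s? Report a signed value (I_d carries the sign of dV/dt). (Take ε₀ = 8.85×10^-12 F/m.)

C = ε₀A/d = (8.85×10^-12)(4.513×10^-3)/(4.32×10^-3) = 9.245×10^-12 F. dV/dt = V₀ω·cos(ωt); at ωt = 4.25652 rad this factor is -0.4402.
I_d = C dV/dt = (9.245×10^-12)(59.8)(474)(-0.4402) = -1.15×10^-7 A.

-1.15×10^-7 A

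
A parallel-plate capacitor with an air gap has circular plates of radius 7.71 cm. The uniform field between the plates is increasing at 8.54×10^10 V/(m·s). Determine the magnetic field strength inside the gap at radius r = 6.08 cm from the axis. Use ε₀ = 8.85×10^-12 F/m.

I_d = ε₀ dΦ_E/dt = ε₀ πR² (dE/dt) = (8.85×10^-12)(0.01867)(8.54×10^10) = 0.01411 A through the full plate area.
For r < R the Ampère–Maxwell law gives B(2πr) = μ₀ I_d (r²/R²), so B = μ₀ I_d r/(2πR²) = (4π×10^-7)(0.01411)(0.0608)/(2π·0.0771²) = 2.89×10^-8 T.

2.89×10^-8 T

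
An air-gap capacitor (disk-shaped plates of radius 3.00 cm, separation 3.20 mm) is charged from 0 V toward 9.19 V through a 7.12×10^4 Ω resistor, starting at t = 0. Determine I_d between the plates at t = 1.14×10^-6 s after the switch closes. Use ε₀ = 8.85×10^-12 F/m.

C = ε₀A/d = (8.85×10^-12)(2.827×10^-3)/(3.20×10^-3) = 7.818×10^-12 F and τ = RC = 5.566×10^-7 s. I_d in the gap equals the RC charging current.
I_d(t) = (V₀/R) e^(−t/τ) = 1.291×10^-4 · e^(−2.048) = 1.67×10^-5 A.

1.67×10^-5 A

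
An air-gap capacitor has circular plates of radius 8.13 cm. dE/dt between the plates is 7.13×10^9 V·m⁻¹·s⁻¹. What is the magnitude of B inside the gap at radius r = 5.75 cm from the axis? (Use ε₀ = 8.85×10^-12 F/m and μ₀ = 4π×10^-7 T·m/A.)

Total displacement current: I_d = ε₀(πR²)(dE/dt) = (8.85×10^-12)(0.02076)(7.13×10^9) = 1.310×10^-3 A.
∮B·dl = μ₀ I_d,enc with I_d,enc = I_d r²/R² = 6.553×10^-4 A; so B = μ₀ I_d,enc/(2πr) = 2.28×10^-9 T.

2.28×10^-9 T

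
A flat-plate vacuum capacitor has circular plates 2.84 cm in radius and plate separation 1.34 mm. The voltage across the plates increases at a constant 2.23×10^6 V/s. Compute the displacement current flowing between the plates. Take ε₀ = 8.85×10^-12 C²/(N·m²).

The displacement current equals the charging current C dV/dt. With C = ε₀A/d = (8.85×10^-12)(2.534×10^-3)/(1.34×10^-3) = 1.674×10^-11 F, I_d = (1.674×10^-11)(2.23×10^6) = 3.73×10^-5 A.

3.73×10^-5 A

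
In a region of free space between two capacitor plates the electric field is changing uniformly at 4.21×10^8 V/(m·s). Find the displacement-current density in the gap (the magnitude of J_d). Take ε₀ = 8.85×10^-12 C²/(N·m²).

3.73×10^-3 A/m²

J_d = ε₀ ∂E/∂t, so J_d = 3.73×10^-3 A/m².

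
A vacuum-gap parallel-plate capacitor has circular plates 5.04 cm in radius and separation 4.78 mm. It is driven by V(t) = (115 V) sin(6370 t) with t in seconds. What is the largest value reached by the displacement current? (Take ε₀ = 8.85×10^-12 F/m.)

(dE/dt)_max = V₀ω/d = 1.533×10^8 V/(m·s); ω = 6370 rad/s.
I_d,max = ε₀ A (dE/dt)_max = (8.85×10^-12)(7.980×10^-3)(1.533×10^8) = 1.08×10^-5 A.

1.08×10^-5 A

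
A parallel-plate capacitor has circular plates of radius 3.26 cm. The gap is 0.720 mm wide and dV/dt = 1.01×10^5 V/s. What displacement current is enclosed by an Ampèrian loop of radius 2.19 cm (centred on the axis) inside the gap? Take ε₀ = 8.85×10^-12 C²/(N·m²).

1.87×10^-6 A

dE/dt = (dV/dt)/d = 1.403×10^8 V/(m·s); I_d = ε₀(πR²)(dE/dt) = (8.85×10^-12)(3.339×10^-3)(1.403×10^8) = 4.146×10^-6 A.
The field is uniform, so I_d,enc = I_d (r/R)² = (4.146×10^-6)(2.19/3.26)² = 1.87×10^-6 A.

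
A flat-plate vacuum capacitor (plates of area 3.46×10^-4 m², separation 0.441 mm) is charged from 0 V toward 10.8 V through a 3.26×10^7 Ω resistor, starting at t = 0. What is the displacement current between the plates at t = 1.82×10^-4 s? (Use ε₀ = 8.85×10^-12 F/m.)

1.48×10^-7 A

C = ε₀A/d = (8.85×10^-12)(3.46×10^-4)/(4.41×10^-4) = 6.944×10^-12 F and τ = RC = 2.264×10^-4 s. I_d in the gap equals the RC charging current.
I_d(t) = (V₀/R) e^(−t/τ) = 3.313×10^-7 · e^(−0.8039) = 1.48×10^-7 A.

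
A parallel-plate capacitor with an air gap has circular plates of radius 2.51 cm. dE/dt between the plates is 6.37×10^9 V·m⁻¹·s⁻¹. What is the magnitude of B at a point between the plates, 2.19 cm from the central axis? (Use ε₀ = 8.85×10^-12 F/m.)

Through the whole plate area (πR² = 1.979×10^-3 m²), I_d = ε₀ πR² dE/dt = 1.116×10^-4 A.
For r < R the Ampère–Maxwell law gives B(2πr) = μ₀ I_d (r²/R²), so B = μ₀ I_d r/(2πR²) = (4π×10^-7)(1.116×10^-4)(0.0219)/(2π·0.0251²) = 7.76×10^-10 T.

7.76×10^-10 T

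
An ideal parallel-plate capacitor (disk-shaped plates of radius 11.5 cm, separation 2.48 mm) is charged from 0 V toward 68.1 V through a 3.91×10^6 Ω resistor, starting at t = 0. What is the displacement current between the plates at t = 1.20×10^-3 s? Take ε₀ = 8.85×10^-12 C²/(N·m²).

2.20×10^-6 A

With C = ε₀A/d = (8.85×10^-12)(0.04155)/(2.48×10^-3) = 1.483×10^-10 F, the time constant is τ = RC = 5.799×10^-4 s, so t/τ = 2.069 and e^(−t/τ) = 0.1263.
I_d = I_cond = (V₀/R) e^(−t/τ) = (1.742×10^-5)(0.1263) = 2.20×10^-6 A.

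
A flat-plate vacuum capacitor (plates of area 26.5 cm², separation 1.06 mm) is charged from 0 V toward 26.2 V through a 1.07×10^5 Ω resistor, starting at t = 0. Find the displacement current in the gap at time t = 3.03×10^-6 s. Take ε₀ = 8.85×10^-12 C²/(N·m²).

C = ε₀A/d = (8.85×10^-12)(2.65×10^-3)/(1.06×10^-3) = 2.213×10^-11 F, so τ = RC = 2.368×10^-6 s.
The conduction current is I(t) = (V₀/R) e^(−t/τ), and the displacement current between the plates equals it.
t/τ = 1.280; I_d = (26.2/1.07×10^5) · e^(−1.280) = (2.449×10^-4)(0.2780) = 6.81×10^-5 A.

6.81×10^-5 A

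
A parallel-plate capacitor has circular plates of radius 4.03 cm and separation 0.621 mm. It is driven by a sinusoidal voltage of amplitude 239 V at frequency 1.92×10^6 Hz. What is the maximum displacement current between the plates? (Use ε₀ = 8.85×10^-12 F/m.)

0.210 A

(dE/dt)_max = V₀ω/d = 4.641×10^12 V/(m·s); ω = 2πf = 1.206×10^7 rad/s.
I_d,max = ε₀ A (dE/dt)_max = (8.85×10^-12)(5.102×10^-3)(4.641×10^12) = 0.210 A.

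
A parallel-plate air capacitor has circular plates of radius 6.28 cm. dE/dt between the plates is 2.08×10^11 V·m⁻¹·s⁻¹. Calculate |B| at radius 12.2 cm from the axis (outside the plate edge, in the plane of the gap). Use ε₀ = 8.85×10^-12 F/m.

I_d = ε₀ dΦ_E/dt = ε₀ πR² (dE/dt) = (8.85×10^-12)(0.01239)(2.08×10^11) = 0.02281 A through the full plate area.
Outside the plates the loop encloses all of I_d, so B·2πr = μ₀ I_d and B = 3.74×10^-8 T.

3.74×10^-8 T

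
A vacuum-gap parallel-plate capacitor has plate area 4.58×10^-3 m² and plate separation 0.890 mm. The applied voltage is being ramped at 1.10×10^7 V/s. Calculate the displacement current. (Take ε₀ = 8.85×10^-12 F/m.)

5.01×10^-4 A

The field between the plates is E = V/d, so dE/dt = (1.10×10^7)/(8.90×10^-4 m) = 1.236×10^10 V/(m·s).
I_d = ε₀ A (dE/dt) = (8.85×10^-12)(4.58×10^-3)(1.236×10^10) = 5.01×10^-4 A.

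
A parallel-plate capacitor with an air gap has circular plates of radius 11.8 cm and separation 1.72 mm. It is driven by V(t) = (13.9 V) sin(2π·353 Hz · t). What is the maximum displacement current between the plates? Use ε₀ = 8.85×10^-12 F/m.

C = ε₀A/d = (8.85×10^-12)(0.04374)/(1.72×10^-3) = 2.251×10^-10 F; ω = 2πf = 2218 rad/s.
I_d = C dV/dt, so |I_d|_max = C V₀ ω = (2.251×10^-10)(13.9)(2218) = 6.94×10^-6 A.

6.94×10^-6 A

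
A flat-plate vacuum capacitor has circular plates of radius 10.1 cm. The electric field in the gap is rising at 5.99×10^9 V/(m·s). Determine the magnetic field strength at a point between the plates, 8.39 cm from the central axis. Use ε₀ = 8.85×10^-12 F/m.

I_d = ε₀ dΦ_E/dt = ε₀ πR² (dE/dt) = (8.85×10^-12)(0.03205)(5.99×10^9) = 1.699×10^-3 A through the full plate area.
An Ampèrian loop of radius r encloses a fraction (r/R)² of I_d. Then B·2πr = μ₀ I_d (r/R)², giving B = μ₀ I_d r/(2πR²) = 2.79×10^-9 T.

2.79×10^-9 T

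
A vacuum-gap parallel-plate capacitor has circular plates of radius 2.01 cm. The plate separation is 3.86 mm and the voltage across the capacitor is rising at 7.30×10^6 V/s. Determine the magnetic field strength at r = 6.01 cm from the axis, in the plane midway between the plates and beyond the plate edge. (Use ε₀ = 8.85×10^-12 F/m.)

With E = V/d, dE/dt = 1.891×10^9 V/(m·s) and πR² = 1.269×10^-3 m², giving I_d = ε₀ πR² dE/dt = 2.124×10^-5 A.
Outside the plates the loop encloses all of I_d, so B·2πr = μ₀ I_d and B = 7.07×10^-11 T.

7.07×10^-11 T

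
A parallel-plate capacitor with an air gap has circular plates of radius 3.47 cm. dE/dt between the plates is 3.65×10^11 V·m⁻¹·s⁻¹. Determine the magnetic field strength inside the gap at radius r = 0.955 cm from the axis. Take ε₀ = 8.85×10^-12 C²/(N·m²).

Total displacement current: I_d = ε₀(πR²)(dE/dt) = (8.85×10^-12)(3.783×10^-3)(3.65×10^11) = 0.01222 A.
∮B·dl = μ₀ I_d,enc with I_d,enc = I_d r²/R² = 9.256×10^-4 A; so B = μ₀ I_d,enc/(2πr) = 1.94×10^-8 T.

1.94×10^-8 T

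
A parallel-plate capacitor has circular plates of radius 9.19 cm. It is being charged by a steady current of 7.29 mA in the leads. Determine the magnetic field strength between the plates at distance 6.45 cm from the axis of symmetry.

1.11×10^-8 T

By continuity the displacement current in the gap matches the conduction current: I_d = 7.29×10^-3 A.
An Ampèrian loop of radius r encloses a fraction (r/R)² of I_d. Then B·2πr = μ₀ I_d (r/R)², giving B = μ₀ I_d r/(2πR²) = 1.11×10^-8 T.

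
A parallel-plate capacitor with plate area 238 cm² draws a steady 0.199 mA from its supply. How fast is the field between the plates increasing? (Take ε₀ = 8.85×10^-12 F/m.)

By continuity, I_d in the gap equals the 0.199 mA flowing in the wire.
Since I_d = ε₀ A dE/dt, dE/dt = I_d/(ε₀A) = (1.99×10^-4)/((8.85×10^-12)(0.0238)) = 9.45×10^8 V/(m·s).

9.45×10^8 V/(m·s)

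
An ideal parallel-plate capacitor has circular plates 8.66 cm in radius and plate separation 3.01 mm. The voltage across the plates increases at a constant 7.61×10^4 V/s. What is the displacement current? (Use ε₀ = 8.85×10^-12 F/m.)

5.27×10^-6 A

E = V/d so dE/dt = (dV/dt)/d = 2.528×10^7 V/(m·s), and I_d = ε₀ A dE/dt = (8.85×10^-12)(0.02356)(2.528×10^7) = 5.27×10^-6 A.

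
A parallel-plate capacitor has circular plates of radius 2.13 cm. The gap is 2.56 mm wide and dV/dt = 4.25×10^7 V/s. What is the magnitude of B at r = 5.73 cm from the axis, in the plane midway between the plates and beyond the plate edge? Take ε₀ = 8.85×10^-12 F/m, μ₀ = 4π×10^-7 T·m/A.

7.31×10^-10 T

I_d = C dV/dt with C = ε₀πR²/d = 4.926×10^-12 F, so I_d = (4.926×10^-12)(4.25×10^7) = 2.094×10^-4 A.
Outside the plates the loop encloses all of I_d, so B·2πr = μ₀ I_d and B = 7.31×10^-10 T.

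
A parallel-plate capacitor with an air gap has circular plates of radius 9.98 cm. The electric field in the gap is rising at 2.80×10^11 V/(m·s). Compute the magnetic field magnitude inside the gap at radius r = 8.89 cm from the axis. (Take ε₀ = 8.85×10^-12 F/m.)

1.38×10^-7 T

I_d = ε₀ dΦ_E/dt = ε₀ πR² (dE/dt) = (8.85×10^-12)(0.03129)(2.80×10^11) = 0.07754 A through the full plate area.
An Ampèrian loop of radius r encloses a fraction (r/R)² of I_d. Then B·2πr = μ₀ I_d (r/R)², giving B = μ₀ I_d r/(2πR²) = 1.38×10^-7 T.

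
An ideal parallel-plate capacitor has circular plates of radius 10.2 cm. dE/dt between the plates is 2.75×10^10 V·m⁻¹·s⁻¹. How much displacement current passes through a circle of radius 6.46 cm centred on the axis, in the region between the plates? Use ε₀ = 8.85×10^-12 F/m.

3.19×10^-3 A

Total displacement current: I_d = ε₀(πR²)(dE/dt) = (8.85×10^-12)(0.03269)(2.75×10^10) = 7.956×10^-3 A.
Since J_d is uniform, the enclosed fraction is (r/R)² = 0.4011, giving I_d,enc = 3.19×10^-3 A.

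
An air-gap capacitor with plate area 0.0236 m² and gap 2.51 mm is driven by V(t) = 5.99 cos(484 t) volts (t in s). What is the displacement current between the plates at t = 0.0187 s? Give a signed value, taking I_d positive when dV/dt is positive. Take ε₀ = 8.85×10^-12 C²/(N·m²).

dV/dt = (5.99)(484)·−sin(9.0508) = -1059 V/s.
I_d = C dV/dt with C = ε₀A/d = (8.85×10^-12)(0.0236)/(2.51×10^-3) = 8.321×10^-11 F, so I_d = (8.321×10^-11)(-1059) = -8.81×10^-8 A.

-8.81×10^-8 A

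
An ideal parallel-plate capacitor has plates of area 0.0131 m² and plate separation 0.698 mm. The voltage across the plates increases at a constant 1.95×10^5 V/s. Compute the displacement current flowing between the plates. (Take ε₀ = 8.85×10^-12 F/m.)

3.24×10^-5 A

C = ε₀A/d = (8.85×10^-12)(0.0131)/(6.98×10^-4) = 1.661×10^-10 F.
I_d = C dV/dt = (1.661×10^-10)(1.95×10^5) = 3.24×10^-5 A.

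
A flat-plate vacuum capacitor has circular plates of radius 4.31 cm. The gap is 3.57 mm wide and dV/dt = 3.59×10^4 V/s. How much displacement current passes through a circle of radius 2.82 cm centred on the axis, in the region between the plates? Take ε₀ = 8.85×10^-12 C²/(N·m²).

2.22×10^-7 A

dE/dt = (dV/dt)/d = 1.006×10^7 V/(m·s); I_d = ε₀(πR²)(dE/dt) = (8.85×10^-12)(5.836×10^-3)(1.006×10^7) = 5.196×10^-7 A.
Since J_d is uniform, the enclosed fraction is (r/R)² = 0.4281, giving I_d,enc = 2.22×10^-7 A.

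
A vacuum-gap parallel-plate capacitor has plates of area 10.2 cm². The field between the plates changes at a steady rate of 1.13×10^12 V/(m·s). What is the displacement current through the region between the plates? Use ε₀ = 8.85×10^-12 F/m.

0.0102 A

I_d = ε₀ A (dE/dt) = (8.85×10^-12)(1.02×10^-3 m²)(1.13×10^12) = 0.0102 A.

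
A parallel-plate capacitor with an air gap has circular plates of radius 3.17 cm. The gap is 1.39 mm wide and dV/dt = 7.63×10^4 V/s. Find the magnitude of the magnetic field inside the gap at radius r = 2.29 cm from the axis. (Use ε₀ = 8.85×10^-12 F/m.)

6.99×10^-12 T

dE/dt = (dV/dt)/d = 5.489×10^7 V/(m·s); I_d = ε₀(πR²)(dE/dt) = (8.85×10^-12)(3.157×10^-3)(5.489×10^7) = 1.534×10^-6 A.
An Ampèrian loop of radius r encloses a fraction (r/R)² of I_d. Then B·2πr = μ₀ I_d (r/R)², giving B = μ₀ I_d r/(2πR²) = 6.99×10^-12 T.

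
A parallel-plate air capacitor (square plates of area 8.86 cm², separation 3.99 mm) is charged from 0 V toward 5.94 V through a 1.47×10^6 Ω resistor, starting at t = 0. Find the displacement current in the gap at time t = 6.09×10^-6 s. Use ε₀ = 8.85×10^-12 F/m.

4.91×10^-7 A

C = ε₀A/d = (8.85×10^-12)(8.86×10^-4)/(3.99×10^-3) = 1.965×10^-12 F, so τ = RC = 2.889×10^-6 s.
The conduction current is I(t) = (V₀/R) e^(−t/τ), and the displacement current between the plates equals it.
t/τ = 2.108; I_d = (5.94/1.47×10^6) · e^(−2.108) = (4.041×10^-6)(0.1215) = 4.91×10^-7 A.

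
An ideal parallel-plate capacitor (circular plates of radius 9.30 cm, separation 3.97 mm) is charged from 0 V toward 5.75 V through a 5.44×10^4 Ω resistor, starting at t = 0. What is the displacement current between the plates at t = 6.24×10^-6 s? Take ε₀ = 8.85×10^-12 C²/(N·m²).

1.59×10^-5 A

With C = ε₀A/d = (8.85×10^-12)(0.02717)/(3.97×10^-3) = 6.057×10^-11 F, the time constant is τ = RC = 3.295×10^-6 s, so t/τ = 1.894 and e^(−t/τ) = 0.1505.
I_d = I_cond = (V₀/R) e^(−t/τ) = (1.057×10^-4)(0.1505) = 1.59×10^-5 A.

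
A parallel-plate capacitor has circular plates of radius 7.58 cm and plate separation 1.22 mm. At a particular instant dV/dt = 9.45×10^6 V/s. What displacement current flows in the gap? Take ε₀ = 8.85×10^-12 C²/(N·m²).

1.24×10^-3 A

C = ε₀A/d = (8.85×10^-12)(0.01805)/(1.22×10^-3) = 1.309×10^-10 F.
I_d = C dV/dt = (1.309×10^-10)(9.45×10^6) = 1.24×10^-3 A.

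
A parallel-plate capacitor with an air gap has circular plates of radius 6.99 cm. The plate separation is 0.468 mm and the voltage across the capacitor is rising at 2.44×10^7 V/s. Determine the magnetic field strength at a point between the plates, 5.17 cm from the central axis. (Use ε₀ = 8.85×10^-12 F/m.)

dE/dt = (dV/dt)/d = 5.214×10^10 V/(m·s); I_d = ε₀(πR²)(dE/dt) = (8.85×10^-12)(0.01535)(5.214×10^10) = 7.083×10^-3 A.
An Ampèrian loop of radius r encloses a fraction (r/R)² of I_d. Then B·2πr = μ₀ I_d (r/R)², giving B = μ₀ I_d r/(2πR²) = 1.50×10^-8 T.

1.50×10^-8 T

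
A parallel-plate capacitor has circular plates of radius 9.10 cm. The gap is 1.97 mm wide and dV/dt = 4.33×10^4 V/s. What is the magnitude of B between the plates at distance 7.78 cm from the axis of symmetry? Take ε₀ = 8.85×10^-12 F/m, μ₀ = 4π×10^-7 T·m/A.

9.51×10^-12 T

With E = V/d, dE/dt = 2.198×10^7 V/(m·s) and πR² = 0.02602 m², giving I_d = ε₀ πR² dE/dt = 5.061×10^-6 A.
∮B·dl = μ₀ I_d,enc with I_d,enc = I_d r²/R² = 3.699×10^-6 A; so B = μ₀ I_d,enc/(2πr) = 9.51×10^-12 T.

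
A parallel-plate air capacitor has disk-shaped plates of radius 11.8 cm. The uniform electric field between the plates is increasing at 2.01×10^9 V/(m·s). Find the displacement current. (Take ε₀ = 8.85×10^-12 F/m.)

7.78×10^-4 A

I_d = ε₀ A (dE/dt) = (8.85×10^-12)(0.04374 m²)(2.01×10^9) = 7.78×10^-4 A.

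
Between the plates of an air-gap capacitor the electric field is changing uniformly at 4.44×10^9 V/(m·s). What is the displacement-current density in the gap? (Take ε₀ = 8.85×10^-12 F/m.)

J_d = ε₀ ∂E/∂t, so J_d = 0.0393 A/m².

0.0393 A/m²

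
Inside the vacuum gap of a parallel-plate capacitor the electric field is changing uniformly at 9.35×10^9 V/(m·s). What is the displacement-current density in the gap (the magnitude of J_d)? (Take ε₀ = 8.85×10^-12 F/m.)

J_d = ε₀ dE/dt = (8.85×10^-12)(9.35×10^9) = 0.0827 A/m².

0.0827 A/m²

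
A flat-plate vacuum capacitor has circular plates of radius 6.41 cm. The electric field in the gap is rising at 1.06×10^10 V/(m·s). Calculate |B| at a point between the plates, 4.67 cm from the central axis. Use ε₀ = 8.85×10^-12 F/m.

I_d = ε₀ dΦ_E/dt = ε₀ πR² (dE/dt) = (8.85×10^-12)(0.01291)(1.06×10^10) = 1.211×10^-3 A through the full plate area.
An Ampèrian loop of radius r encloses a fraction (r/R)² of I_d. Then B·2πr = μ₀ I_d (r/R)², giving B = μ₀ I_d r/(2πR²) = 2.75×10^-9 T.

2.75×10^-9 T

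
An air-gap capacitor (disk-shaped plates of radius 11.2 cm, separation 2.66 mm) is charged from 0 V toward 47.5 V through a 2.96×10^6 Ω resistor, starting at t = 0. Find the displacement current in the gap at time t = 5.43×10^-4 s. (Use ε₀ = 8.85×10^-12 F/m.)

3.96×10^-6 A

C = ε₀A/d = (8.85×10^-12)(0.03941)/(2.66×10^-3) = 1.311×10^-10 F and τ = RC = 3.881×10^-4 s. I_d in the gap equals the RC charging current.
I_d(t) = (V₀/R) e^(−t/τ) = 1.605×10^-5 · e^(−1.399) = 3.96×10^-6 A.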